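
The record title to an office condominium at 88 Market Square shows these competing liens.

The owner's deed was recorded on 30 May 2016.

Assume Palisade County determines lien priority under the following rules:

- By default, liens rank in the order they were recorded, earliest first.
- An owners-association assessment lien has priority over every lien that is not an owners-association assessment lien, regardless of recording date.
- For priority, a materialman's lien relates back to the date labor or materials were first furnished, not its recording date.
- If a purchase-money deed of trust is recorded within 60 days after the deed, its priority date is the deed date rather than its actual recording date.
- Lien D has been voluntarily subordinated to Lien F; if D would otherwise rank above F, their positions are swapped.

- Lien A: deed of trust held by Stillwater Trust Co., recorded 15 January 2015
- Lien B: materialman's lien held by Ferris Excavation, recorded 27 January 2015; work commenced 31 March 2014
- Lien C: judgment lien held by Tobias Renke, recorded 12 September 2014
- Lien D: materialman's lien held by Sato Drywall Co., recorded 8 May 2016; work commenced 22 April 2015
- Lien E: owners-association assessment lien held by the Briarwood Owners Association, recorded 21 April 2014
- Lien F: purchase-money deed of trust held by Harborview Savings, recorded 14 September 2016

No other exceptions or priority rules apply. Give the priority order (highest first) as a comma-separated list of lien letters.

Adjusting effective dates: B relates back to 31 March 2014 (work commenced); D is treated as recorded 22 April 2015, the work-commencement date; F was recorded 107 days after the deed — beyond 60 days — so no relation-back applies.
E is an owners-association assessment lien and takes priority over every other lien.
Ordering the rest by effective date: B (31 March 2014), C (12 September 2014), A (15 January 2015), D (22 April 2015), F (14 September 2016).
D would otherwise be senior to F, so under the subordination agreement D and F exchange positions.

E, B, C, A, F, D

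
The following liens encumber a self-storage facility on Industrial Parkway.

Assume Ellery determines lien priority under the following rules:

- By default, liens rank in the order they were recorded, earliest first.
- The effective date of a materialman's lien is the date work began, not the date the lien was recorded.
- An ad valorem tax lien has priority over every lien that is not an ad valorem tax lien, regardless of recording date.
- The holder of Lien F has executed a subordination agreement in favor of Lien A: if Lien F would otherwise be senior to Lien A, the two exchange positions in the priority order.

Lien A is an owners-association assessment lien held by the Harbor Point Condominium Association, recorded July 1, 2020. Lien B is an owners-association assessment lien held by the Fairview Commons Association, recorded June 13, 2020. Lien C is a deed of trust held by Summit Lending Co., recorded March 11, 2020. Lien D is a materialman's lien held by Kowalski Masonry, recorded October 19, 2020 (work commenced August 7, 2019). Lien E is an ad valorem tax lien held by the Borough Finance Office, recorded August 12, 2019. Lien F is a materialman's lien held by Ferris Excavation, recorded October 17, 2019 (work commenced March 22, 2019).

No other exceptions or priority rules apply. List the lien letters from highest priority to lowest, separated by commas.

First, effective dates: D is treated as recorded August 7, 2019, the work-commencement date; F is treated as recorded March 22, 2019, the work-commencement date.
As an ad valorem tax lien, E is senior to every other lien.
The other liens, earliest effective date first: F (March 22, 2019), D (August 7, 2019), C (March 11, 2020), B (June 13, 2020), A (July 1, 2020).
F is senior to A before the subordination, so the two trade places.

E, A, D, C, B, F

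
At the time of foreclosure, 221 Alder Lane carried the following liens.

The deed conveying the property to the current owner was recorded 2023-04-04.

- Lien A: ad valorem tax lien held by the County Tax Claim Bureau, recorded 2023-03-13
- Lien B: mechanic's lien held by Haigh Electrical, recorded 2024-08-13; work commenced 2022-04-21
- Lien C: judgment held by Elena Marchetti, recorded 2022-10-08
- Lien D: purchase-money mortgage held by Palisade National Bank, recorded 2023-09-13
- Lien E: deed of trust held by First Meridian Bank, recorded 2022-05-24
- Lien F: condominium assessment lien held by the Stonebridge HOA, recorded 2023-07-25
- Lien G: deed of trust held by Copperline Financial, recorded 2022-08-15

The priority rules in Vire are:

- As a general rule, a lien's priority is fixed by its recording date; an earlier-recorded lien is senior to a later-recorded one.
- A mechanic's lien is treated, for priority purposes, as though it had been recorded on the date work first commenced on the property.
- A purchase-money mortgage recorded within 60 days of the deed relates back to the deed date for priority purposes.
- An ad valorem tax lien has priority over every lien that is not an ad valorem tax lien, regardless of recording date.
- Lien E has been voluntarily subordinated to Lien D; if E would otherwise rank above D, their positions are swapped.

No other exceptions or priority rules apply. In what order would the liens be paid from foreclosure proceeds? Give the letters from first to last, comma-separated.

A, B, D, G, C, F, E

Adjusting effective dates: B relates back to 2022-04-21 (work commenced); D was recorded 162 days after the deed — beyond 60 days — so no relation-back applies.
A is an ad valorem tax lien and takes priority over every other lien.
Ordering the rest by effective date: B (2022-04-21), E (2022-05-24), G (2022-08-15), C (2022-10-08), F (2023-07-25), D (2023-09-13).
The subordination applies — E was senior to D — so E and D swap.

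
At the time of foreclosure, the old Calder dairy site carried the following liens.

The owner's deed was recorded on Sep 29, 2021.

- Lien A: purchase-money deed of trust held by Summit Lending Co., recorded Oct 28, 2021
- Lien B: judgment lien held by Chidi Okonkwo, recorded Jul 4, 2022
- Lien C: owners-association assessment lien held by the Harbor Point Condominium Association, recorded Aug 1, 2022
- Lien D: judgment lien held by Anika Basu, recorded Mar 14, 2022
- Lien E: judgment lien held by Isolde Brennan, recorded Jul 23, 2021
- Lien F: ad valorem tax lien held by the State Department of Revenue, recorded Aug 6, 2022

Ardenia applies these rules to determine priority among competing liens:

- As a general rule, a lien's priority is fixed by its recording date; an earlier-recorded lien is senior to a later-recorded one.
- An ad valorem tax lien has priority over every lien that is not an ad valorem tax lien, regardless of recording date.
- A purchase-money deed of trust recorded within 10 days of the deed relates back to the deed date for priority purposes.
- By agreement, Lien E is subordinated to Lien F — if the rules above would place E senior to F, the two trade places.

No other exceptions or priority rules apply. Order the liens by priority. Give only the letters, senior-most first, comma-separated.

F, E, A, D, B, C

First, effective dates: A was recorded 29 days after the deed — beyond 10 days — so no relation-back applies.
As an ad valorem tax lien, F is senior to every other lien.
The other liens, earliest effective date first: E (Jul 23, 2021), A (Oct 28, 2021), D (Mar 14, 2022), B (Jul 4, 2022), C (Aug 1, 2022).
E already ranks below F; the subordination has no effect.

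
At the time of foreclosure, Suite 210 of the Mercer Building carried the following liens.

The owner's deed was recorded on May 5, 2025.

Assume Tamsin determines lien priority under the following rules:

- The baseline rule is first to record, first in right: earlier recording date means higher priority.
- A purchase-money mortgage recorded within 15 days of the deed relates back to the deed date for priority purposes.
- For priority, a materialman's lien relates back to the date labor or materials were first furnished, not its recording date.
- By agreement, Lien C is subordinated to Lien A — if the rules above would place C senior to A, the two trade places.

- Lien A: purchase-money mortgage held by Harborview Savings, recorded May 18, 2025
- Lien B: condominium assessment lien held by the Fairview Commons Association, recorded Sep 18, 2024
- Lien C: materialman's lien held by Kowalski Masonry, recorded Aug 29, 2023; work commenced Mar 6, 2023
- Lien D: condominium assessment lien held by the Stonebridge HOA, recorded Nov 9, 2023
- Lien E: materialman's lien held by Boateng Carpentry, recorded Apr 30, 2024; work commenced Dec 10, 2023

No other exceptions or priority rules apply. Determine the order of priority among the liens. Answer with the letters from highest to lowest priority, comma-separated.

First, effective dates: A's effective date is the deed date, May 5, 2025; C is treated as recorded Mar 6, 2023, the work-commencement date; E is treated as recorded Dec 10, 2023, the work-commencement date.
Ordering by effective date: C (Mar 6, 2023), D (Nov 9, 2023), E (Dec 10, 2023), B (Sep 18, 2024), A (May 5, 2025).
C is senior to A before the subordination, so the two trade places.

A, D, E, B, C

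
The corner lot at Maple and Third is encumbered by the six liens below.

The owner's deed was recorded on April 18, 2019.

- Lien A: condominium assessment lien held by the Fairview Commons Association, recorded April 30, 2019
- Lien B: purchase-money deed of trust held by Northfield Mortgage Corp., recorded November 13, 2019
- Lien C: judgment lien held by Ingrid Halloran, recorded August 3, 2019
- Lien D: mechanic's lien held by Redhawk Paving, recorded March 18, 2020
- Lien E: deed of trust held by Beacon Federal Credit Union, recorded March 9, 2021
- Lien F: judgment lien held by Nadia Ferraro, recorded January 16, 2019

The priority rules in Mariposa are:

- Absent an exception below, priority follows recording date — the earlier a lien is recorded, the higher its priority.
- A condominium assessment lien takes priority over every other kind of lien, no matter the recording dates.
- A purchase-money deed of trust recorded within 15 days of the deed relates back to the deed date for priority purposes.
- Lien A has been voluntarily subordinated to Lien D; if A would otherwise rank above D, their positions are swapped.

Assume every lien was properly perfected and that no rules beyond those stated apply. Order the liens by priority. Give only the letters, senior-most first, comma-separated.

D, F, C, B, A, E

Adjusting effective dates: B was recorded 209 days after the deed — beyond 15 days — so no relation-back applies.
A is a condominium assessment lien and takes priority over every other lien.
Among the remaining liens, by effective date: F (January 16, 2019), C (August 3, 2019), B (November 13, 2019), D (March 18, 2020), E (March 9, 2021).
The subordination applies — A was senior to D — so A and D swap.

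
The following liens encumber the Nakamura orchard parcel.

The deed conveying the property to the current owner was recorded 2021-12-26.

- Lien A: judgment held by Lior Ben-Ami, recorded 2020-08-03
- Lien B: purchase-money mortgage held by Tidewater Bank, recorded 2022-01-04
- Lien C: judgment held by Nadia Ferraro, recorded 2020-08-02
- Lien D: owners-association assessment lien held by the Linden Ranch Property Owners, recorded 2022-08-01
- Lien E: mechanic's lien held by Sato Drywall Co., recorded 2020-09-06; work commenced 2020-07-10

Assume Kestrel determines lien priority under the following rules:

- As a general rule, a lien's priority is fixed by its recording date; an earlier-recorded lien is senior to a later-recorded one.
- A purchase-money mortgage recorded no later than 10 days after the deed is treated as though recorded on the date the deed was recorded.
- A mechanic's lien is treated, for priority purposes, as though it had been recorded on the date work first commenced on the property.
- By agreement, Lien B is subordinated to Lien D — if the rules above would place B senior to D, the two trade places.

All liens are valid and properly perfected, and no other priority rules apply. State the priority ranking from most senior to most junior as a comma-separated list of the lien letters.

Effective dates after the stated exceptions: B's effective date is the deed date, 2021-12-26; E relates back to 2020-07-10 (work commenced).
By effective date, earliest first: E (2020-07-10), C (2020-08-02), A (2020-08-03), B (2021-12-26), D (2022-08-01).
The subordination applies — B was senior to D — so B and D swap.

E, C, A, D, B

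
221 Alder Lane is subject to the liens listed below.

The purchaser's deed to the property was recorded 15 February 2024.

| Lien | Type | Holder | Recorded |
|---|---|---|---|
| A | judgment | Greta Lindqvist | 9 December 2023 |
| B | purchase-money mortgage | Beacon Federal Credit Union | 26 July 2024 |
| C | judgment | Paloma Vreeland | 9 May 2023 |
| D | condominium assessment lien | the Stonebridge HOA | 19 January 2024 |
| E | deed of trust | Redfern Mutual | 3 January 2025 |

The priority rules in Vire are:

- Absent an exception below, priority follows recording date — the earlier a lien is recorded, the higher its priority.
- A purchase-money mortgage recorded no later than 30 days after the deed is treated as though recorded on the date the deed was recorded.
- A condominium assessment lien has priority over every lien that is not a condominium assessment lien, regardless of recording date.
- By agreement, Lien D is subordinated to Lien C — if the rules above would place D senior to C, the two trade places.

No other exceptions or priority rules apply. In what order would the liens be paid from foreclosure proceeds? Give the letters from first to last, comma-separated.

Effective dates after the stated exceptions: B was recorded 162 days after the deed — beyond 30 days — so no relation-back applies.
D, as a condominium assessment lien, has superpriority and ranks first.
Remaining liens by effective date: C (9 May 2023), A (9 December 2023), B (26 July 2024), E (3 January 2025).
The subordination applies — D was senior to C — so D and C swap.

C, D, A, B, E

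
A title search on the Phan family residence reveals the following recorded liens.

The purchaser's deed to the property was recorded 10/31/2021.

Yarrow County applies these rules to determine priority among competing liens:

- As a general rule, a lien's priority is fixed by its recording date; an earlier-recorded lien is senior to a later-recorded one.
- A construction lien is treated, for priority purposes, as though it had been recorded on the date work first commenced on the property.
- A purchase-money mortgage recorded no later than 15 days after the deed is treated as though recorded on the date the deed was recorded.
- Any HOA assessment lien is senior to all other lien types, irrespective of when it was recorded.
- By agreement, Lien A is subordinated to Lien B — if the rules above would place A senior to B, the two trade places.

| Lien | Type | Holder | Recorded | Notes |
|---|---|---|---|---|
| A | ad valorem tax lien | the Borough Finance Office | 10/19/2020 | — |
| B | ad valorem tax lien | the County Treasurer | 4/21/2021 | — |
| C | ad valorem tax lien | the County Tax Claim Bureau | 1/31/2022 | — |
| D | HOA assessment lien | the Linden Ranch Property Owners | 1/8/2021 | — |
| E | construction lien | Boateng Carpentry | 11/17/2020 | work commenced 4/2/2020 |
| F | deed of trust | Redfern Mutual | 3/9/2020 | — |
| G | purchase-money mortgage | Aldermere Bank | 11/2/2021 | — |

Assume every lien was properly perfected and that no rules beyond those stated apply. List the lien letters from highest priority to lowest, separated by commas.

Adjusting effective dates: E relates back to 4/2/2020 (work commenced); G's effective date is the deed date, 10/31/2021.
D, as an HOA assessment lien, has superpriority and ranks first.
Ordering the rest by effective date: F (3/9/2020), E (4/2/2020), A (10/19/2020), B (4/21/2021), G (10/31/2021), C (1/31/2022).
A is senior to B before the subordination, so the two trade places.

D, F, E, B, A, G, C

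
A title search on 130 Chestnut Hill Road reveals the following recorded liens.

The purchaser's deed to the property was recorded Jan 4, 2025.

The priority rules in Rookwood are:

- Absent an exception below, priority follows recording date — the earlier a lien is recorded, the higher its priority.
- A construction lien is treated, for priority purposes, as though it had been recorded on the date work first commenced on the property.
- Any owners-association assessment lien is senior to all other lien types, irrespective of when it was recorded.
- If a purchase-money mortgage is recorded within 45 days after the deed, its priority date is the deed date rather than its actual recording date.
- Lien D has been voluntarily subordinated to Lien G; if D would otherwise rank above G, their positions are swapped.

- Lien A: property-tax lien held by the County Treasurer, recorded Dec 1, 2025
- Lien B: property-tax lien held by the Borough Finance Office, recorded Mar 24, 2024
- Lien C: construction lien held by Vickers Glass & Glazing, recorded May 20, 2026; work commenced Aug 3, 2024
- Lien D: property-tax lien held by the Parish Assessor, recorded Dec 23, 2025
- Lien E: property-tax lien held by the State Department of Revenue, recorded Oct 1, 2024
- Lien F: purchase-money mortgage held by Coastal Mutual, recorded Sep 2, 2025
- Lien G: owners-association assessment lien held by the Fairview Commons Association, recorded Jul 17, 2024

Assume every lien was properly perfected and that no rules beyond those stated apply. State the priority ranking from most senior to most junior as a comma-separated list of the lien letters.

G, B, C, E, F, A, D

Effective dates: C's effective date is Aug 3, 2024, when work began; F was recorded 241 days after the deed, outside the 45-day window, so it keeps its recording date.
G is an owners-association assessment lien, so it outranks all other liens regardless of date.
The other liens, earliest effective date first: B (Mar 24, 2024), C (Aug 3, 2024), E (Oct 1, 2024), F (Sep 2, 2025), A (Dec 1, 2025), D (Dec 23, 2025).
D already ranks below G; the subordination has no effect.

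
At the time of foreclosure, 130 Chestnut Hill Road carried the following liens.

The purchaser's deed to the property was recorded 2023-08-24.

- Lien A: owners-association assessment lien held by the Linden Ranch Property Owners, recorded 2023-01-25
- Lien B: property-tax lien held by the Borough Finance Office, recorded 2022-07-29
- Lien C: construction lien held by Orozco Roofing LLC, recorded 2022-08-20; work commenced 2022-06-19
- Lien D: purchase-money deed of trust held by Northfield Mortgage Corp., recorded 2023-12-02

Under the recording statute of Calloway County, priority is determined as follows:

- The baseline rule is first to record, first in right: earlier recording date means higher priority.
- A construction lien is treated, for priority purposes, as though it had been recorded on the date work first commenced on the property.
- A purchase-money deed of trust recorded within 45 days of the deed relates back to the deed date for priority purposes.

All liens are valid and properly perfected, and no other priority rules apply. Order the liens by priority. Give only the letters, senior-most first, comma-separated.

C, B, A, D

Adjusting effective dates: C is treated as recorded 2022-06-19, the work-commencement date; D missed the 45-day window (100 days after the deed), so its recording date stands.
By effective date: C (2022-06-19), B (2022-07-29), A (2023-01-25), D (2023-12-02).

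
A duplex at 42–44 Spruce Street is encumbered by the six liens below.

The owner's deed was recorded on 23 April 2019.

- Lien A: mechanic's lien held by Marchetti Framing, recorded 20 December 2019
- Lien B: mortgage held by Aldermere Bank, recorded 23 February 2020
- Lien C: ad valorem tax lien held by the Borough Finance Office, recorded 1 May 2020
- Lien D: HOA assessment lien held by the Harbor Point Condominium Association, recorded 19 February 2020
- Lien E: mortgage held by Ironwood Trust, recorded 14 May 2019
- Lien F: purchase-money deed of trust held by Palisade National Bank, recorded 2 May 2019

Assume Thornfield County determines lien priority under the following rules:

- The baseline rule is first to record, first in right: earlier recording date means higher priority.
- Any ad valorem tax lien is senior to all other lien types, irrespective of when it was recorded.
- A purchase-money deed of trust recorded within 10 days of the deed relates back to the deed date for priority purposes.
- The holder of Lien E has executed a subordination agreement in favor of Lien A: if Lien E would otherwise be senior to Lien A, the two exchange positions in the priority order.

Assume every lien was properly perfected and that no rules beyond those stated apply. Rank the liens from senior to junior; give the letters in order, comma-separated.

C, F, A, E, D, B

Adjusting effective dates: F relates back to the deed date 23 April 2019.
As an ad valorem tax lien, C is senior to every other lien.
Among the remaining liens, by effective date: F (23 April 2019), E (14 May 2019), A (20 December 2019), D (19 February 2020), B (23 February 2020).
Because E would otherwise rank above A, the subordination swaps them.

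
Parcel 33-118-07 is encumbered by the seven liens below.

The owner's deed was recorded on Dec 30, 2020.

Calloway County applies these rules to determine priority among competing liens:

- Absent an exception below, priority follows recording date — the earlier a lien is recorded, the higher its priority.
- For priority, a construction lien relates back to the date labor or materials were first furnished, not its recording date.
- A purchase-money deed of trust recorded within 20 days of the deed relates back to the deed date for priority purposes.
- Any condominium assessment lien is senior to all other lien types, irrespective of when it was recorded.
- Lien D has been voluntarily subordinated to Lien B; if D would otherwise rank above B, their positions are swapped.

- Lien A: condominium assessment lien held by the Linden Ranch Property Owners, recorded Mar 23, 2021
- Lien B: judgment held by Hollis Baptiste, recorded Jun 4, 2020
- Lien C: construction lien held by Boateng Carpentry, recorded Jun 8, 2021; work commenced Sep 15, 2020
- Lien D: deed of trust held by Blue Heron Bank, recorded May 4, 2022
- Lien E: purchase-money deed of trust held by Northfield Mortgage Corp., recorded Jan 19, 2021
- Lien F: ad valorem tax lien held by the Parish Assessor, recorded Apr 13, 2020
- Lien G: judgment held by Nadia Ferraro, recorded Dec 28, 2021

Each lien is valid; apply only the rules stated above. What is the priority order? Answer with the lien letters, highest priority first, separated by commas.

First, effective dates: C is treated as recorded Sep 15, 2020, the work-commencement date; E relates back to the deed date Dec 30, 2020.
A is a condominium assessment lien and takes priority over every other lien.
The other liens, earliest effective date first: F (Apr 13, 2020), B (Jun 4, 2020), C (Sep 15, 2020), E (Dec 30, 2020), G (Dec 28, 2021), D (May 4, 2022).
D already ranks below B; the subordination has no effect.

A, F, B, C, E, G, D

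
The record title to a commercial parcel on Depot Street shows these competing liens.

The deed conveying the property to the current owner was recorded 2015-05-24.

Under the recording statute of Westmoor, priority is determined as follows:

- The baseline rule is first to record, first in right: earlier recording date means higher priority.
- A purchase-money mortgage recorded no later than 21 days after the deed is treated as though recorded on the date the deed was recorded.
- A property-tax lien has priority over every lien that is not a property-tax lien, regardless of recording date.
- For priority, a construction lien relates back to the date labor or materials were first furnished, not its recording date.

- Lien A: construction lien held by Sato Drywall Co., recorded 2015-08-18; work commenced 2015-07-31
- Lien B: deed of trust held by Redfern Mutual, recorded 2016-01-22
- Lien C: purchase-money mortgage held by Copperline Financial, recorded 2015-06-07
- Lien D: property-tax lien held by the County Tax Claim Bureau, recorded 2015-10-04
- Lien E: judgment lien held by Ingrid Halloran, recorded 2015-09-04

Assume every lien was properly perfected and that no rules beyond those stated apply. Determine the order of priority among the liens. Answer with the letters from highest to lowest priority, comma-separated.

First, effective dates: A's effective date is 2015-07-31, when work began; C relates back to the deed date 2015-05-24.
D is a property-tax lien and takes priority over every other lien.
Remaining liens by effective date: C (2015-05-24), A (2015-07-31), E (2015-09-04), B (2016-01-22).

D, C, A, E, B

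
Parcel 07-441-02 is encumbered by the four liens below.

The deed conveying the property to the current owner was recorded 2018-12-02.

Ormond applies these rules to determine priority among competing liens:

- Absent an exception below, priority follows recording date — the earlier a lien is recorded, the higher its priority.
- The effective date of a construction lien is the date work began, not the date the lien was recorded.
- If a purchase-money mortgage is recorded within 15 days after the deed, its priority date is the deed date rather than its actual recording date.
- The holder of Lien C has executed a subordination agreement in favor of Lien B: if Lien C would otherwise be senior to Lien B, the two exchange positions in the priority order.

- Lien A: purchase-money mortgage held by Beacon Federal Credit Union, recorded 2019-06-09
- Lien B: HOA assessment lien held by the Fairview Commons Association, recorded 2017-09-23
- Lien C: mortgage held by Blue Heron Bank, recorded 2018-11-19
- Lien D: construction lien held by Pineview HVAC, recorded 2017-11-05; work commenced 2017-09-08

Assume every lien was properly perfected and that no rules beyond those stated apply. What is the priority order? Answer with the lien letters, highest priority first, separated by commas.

First, effective dates: A was recorded 189 days after the deed, outside the 15-day window, so it keeps its recording date; D is treated as recorded 2017-09-08, the work-commencement date.
By effective date, earliest first: D (2017-09-08), B (2017-09-23), C (2018-11-19), A (2019-06-09).
Since C is not senior to B, the subordination leaves the order unchanged.

D, B, C, A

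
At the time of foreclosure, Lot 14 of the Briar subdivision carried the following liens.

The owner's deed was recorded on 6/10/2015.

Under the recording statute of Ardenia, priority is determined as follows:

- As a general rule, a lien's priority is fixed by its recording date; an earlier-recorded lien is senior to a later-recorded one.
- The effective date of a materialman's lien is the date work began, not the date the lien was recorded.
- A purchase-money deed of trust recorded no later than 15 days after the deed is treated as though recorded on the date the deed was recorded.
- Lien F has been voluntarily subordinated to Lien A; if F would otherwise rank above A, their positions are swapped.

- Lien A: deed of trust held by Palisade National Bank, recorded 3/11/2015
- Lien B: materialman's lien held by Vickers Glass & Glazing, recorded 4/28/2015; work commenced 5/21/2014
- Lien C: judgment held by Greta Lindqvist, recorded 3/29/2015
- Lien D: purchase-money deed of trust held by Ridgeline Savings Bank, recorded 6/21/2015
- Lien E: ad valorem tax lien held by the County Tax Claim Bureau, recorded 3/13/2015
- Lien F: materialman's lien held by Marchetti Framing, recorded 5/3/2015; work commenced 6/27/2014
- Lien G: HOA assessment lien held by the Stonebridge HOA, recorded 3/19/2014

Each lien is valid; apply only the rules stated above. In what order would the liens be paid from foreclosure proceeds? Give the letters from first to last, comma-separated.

First, effective dates: B relates back to 5/21/2014 (work commenced); D's effective date is the deed date, 6/10/2015; F is treated as recorded 6/27/2014, the work-commencement date.
By effective date: G (3/19/2014), B (5/21/2014), F (6/27/2014), A (3/11/2015), E (3/13/2015), C (3/29/2015), D (6/10/2015).
F is senior to A before the subordination, so the two trade places.

G, B, A, F, E, C, D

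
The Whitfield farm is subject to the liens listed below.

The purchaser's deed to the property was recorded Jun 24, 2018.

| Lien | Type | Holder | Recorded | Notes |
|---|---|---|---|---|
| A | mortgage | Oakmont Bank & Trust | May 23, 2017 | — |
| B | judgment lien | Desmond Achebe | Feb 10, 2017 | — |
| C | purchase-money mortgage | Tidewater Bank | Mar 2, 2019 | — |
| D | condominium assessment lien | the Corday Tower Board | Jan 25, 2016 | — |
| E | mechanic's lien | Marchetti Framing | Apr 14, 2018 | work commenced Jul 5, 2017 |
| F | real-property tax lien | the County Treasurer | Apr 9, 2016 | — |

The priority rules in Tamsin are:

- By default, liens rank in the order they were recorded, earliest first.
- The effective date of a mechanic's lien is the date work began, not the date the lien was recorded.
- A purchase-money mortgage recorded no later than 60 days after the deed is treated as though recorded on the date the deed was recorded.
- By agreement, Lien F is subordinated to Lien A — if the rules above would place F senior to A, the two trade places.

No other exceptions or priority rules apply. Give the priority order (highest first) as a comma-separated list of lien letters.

D, A, B, F, E, C

First, effective dates: C was recorded 251 days after the deed — beyond 60 days — so no relation-back applies; E relates back to Jul 5, 2017 (work commenced).
By effective date: D (Jan 25, 2016), F (Apr 9, 2016), B (Feb 10, 2017), A (May 23, 2017), E (Jul 5, 2017), C (Mar 2, 2019).
The subordination applies — F was senior to A — so F and A swap.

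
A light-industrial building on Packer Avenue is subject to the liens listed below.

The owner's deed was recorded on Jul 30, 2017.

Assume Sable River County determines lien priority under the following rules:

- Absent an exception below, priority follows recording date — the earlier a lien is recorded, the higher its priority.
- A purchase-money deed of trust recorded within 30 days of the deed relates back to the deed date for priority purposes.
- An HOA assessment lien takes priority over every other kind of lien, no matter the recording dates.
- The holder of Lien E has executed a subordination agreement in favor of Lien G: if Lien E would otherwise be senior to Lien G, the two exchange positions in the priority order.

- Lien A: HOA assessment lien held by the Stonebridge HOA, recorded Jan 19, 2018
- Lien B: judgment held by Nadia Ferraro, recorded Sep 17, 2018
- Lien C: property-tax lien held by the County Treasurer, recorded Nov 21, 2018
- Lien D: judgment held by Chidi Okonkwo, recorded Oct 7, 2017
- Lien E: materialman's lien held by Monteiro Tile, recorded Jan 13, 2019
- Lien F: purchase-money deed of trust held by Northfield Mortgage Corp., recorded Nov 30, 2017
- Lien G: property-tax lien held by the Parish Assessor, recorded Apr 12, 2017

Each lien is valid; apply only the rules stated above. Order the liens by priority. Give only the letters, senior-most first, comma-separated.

Adjusting effective dates: F missed the 30-day window (123 days after the deed), so its recording date stands.
A is an HOA assessment lien and takes priority over every other lien.
The other liens, earliest effective date first: G (Apr 12, 2017), D (Oct 7, 2017), F (Nov 30, 2017), B (Sep 17, 2018), C (Nov 21, 2018), E (Jan 13, 2019).
Since E is not senior to G, the subordination leaves the order unchanged.

A, G, D, F, B, C, E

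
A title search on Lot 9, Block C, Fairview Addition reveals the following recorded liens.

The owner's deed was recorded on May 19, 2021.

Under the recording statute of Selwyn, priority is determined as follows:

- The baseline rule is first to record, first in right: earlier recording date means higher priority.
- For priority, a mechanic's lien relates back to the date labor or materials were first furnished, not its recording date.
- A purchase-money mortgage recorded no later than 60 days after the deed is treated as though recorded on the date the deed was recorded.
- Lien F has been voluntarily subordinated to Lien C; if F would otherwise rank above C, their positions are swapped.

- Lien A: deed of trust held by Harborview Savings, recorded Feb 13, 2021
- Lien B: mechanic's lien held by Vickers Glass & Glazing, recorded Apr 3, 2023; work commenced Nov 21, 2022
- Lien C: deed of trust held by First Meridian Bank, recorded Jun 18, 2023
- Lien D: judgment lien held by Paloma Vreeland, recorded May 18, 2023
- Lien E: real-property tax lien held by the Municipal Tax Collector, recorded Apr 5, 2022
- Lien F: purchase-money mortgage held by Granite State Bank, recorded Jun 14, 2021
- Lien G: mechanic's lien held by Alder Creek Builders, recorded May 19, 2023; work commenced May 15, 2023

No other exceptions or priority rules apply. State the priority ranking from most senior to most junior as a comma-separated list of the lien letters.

A, C, E, B, G, D, F

Effective dates: B is treated as recorded Nov 21, 2022, the work-commencement date; F's effective date is the deed date, May 19, 2021; G relates back to May 15, 2023 (work commenced).
By effective date, earliest first: A (Feb 13, 2021), F (May 19, 2021), E (Apr 5, 2022), B (Nov 21, 2022), G (May 15, 2023), D (May 18, 2023), C (Jun 18, 2023).
Because F would otherwise rank above C, the subordination swaps them.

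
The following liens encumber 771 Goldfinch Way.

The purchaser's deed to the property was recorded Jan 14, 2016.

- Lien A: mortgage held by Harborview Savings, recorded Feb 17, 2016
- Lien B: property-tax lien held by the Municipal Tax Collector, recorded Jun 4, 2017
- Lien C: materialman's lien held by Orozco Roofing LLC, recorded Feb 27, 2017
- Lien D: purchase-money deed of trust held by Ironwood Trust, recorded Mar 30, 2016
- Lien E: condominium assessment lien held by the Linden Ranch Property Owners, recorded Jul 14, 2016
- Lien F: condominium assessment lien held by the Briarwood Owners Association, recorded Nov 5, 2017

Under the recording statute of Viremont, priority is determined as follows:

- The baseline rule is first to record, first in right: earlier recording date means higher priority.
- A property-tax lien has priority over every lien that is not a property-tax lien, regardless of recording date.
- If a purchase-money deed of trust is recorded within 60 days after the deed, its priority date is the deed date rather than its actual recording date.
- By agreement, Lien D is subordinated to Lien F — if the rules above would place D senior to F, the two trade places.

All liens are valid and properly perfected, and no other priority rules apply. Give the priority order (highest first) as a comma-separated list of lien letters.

Effective dates: D was recorded 76 days after the deed — beyond 60 days — so no relation-back applies.
B, as a property-tax lien, has superpriority and ranks first.
The other liens, earliest effective date first: A (Feb 17, 2016), D (Mar 30, 2016), E (Jul 14, 2016), C (Feb 27, 2017), F (Nov 5, 2017).
The subordination applies — D was senior to F — so D and F swap.

B, A, F, E, C, D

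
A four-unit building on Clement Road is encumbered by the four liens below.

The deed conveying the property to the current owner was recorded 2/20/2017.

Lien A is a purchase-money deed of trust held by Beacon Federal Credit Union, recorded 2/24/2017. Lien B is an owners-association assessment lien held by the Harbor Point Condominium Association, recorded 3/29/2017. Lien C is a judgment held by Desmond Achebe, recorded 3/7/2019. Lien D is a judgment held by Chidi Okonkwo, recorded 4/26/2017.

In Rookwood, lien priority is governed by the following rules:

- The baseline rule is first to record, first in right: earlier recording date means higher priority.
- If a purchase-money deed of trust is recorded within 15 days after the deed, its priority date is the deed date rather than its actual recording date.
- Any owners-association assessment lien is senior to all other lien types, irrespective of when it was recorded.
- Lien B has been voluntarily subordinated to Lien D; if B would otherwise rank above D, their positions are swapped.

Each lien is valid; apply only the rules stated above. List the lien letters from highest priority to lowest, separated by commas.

First, effective dates: A relates back to the deed date 2/20/2017.
As an owners-association assessment lien, B is senior to every other lien.
Remaining liens by effective date: A (2/20/2017), D (4/26/2017), C (3/7/2019).
B is senior to D before the subordination, so the two trade places.

D, A, B, C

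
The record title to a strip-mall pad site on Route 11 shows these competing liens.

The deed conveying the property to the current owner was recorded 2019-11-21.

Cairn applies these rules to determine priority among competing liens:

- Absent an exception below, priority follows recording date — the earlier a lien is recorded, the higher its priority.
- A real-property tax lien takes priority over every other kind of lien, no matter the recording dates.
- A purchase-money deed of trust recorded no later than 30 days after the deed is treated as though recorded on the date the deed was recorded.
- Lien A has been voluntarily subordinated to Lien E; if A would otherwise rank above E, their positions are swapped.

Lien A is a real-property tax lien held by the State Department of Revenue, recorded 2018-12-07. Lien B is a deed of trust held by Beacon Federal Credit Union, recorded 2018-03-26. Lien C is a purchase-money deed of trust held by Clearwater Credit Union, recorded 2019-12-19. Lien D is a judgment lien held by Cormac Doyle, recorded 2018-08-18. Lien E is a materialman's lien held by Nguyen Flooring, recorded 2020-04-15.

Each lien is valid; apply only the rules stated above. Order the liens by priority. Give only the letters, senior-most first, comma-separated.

First, effective dates: C relates back to the deed date 2019-11-21.
A, as a real-property tax lien, has superpriority and ranks first.
Ordering the rest by effective date: B (2018-03-26), D (2018-08-18), C (2019-11-21), E (2020-04-15).
The subordination applies — A was senior to E — so A and E swap.

E, B, D, C, A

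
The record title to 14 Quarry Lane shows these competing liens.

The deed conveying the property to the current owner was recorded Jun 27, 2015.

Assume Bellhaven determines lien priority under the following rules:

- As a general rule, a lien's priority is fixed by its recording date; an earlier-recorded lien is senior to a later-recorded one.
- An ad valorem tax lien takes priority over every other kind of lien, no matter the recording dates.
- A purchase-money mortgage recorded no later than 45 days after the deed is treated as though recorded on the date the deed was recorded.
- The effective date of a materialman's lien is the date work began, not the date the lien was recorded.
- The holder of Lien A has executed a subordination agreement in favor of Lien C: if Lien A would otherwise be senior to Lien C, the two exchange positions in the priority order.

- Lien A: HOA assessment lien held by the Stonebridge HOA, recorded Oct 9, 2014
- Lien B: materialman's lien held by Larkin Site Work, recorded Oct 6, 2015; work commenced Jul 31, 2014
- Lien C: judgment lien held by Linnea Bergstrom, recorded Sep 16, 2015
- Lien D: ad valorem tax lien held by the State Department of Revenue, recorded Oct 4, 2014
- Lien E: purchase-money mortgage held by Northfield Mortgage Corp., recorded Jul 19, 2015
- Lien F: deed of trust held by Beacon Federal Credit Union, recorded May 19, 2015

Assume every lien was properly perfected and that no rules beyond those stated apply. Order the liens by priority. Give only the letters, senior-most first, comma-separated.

Adjusting effective dates: B relates back to Jul 31, 2014 (work commenced); E was recorded within the 45-day window, so its effective date is the deed date Jun 27, 2015.
D, as an ad valorem tax lien, has superpriority and ranks first.
Among the remaining liens, by effective date: B (Jul 31, 2014), A (Oct 9, 2014), F (May 19, 2015), E (Jun 27, 2015), C (Sep 16, 2015).
The subordination applies — A was senior to C — so A and C swap.

D, B, C, F, E, A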